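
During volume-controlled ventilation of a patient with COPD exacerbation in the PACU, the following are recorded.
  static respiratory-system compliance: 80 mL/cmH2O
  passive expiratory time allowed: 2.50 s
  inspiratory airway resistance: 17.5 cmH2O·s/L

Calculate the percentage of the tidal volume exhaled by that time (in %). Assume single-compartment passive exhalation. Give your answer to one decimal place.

83.2

τ = R × C = 17.5 × 80 mL/cmH2O = 17.5 × 0.080 L/cmH2O = 1.4 s.
Passive exhalation: V(t)/V₀ = e^(−t/τ) = e^(−2.50/1.4) = 0.1677.
Fraction exhaled = 1 − 0.1677 = 0.8323 → 83.23%.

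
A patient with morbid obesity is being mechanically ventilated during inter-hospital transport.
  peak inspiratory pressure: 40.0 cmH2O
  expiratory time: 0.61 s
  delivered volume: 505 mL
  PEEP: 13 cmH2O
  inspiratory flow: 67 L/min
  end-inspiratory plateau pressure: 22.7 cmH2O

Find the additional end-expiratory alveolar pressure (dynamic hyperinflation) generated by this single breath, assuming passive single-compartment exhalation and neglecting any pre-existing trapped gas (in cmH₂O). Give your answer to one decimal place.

4.6

Flow: 67 L/min ÷ 60 = 1.1167 L/s.
R = (PIP − Pplat)/V̇ = (40.0 − 22.7) / 1.1167 = 17.3/1.1167 = 15.492 cmH2O·s/L.
C = Vt/(Pplat − PEEP) = 505.0 / (22.7 − 13) = 505.0/9.7 = 52.062 mL/cmH2O.
τ = R × C = 15.492 × 0.05206 L/cmH2O = 0.8065 s.
Fraction remaining = e^(−Te/τ) = e^(−0.61/0.8065) = 0.4694; trapped volume = 505.0 × 0.4694 = 237.05 mL.
Additional alveolar pressure from trapping ≈ V_trapped / C = 237.05 / 52.062 = 4.553 cmH2O.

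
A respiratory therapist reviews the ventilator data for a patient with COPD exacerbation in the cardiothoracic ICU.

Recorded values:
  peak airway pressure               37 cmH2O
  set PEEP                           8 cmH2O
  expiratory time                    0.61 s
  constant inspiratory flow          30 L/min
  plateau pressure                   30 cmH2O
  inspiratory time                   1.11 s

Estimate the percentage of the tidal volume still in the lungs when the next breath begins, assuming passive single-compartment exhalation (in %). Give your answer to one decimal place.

Flow: 30 L/min ÷ 60 = 0.5 L/s.
Vt = flow × Ti = 0.5 L/s × 1.11 s × 1000 mL/L = 555.0 mL.
R = (PIP − Pplat)/V̇ = (37 − 30) / 0.5 = 7.0/0.5 = 14.0 cmH2O·s/L.
C = Vt/(Pplat − PEEP) = 555.0 / (30 − 8) = 555.0/22.0 = 25.227 mL/cmH2O.
τ = R × C = 14.0 × 0.02523 L/cmH2O = 0.3532 s.
Fraction remaining at end-expiration = e^(−Te/τ) = e^(−0.61/0.3532) = 0.1778 → 17.78%.

17.8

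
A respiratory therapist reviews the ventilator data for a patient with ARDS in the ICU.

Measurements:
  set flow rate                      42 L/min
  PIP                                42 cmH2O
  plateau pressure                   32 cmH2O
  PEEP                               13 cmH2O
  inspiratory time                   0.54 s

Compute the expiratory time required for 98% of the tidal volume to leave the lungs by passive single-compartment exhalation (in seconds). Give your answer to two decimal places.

Flow: 42 L/min ÷ 60 = 0.7 L/s.
Vt = flow × Ti = 0.7 L/s × 0.54 s × 1000 mL/L = 378.0 mL.
R = (PIP − Pplat)/V̇ = (42 − 32) / 0.7 = 10.0/0.7 = 14.286 cmH2O·s/L.
C = Vt/(Pplat − PEEP) = 378.0 / (32 − 13) = 378.0/19.0 = 19.895 mL/cmH2O.
τ = R × C = 14.286 × 0.0199 L/cmH2O = 0.2843 s.
t = −τ·ln(1 − 0.98) = −0.2843·ln(0.02) = 1.112 s.

1.11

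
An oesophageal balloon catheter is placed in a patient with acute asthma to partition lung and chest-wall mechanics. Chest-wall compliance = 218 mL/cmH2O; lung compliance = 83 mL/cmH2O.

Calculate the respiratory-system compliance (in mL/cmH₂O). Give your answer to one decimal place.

60.1

Lung and chest wall are elastances in series: 1/Crs = 1/CL + 1/Ccw.
1/Crs = 1/83 + 1/218 = 0.01664.
Crs = 60.096 mL/cmH2O.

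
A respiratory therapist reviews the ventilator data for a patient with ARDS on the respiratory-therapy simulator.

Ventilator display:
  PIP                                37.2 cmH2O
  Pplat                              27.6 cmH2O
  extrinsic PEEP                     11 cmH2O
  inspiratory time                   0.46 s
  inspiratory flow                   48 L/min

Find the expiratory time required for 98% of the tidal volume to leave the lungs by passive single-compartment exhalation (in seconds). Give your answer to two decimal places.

Flow: 48 L/min ÷ 60 = 0.8 L/s.
Vt = flow × Ti = 0.8 L/s × 0.46 s × 1000 mL/L = 368.0 mL.
R = (PIP − Pplat)/V̇ = (37.2 − 27.6) / 0.8 = 9.6/0.8 = 12.0 cmH2O·s/L.
C = Vt/(Pplat − PEEP) = 368.0 / (27.6 − 11) = 368.0/16.6 = 22.169 mL/cmH2O.
τ = R × C = 12.0 × 0.02217 L/cmH2O = 0.266 s.
t = −τ·ln(1 − 0.98) = −0.266·ln(0.02) = 1.041 s.

1.04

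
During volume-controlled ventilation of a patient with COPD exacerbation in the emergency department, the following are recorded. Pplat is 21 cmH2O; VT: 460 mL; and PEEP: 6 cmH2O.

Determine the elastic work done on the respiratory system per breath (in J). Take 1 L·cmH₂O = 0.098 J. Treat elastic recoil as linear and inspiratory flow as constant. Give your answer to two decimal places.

Elastic work ≈ ½ × (Pplat − PEEP) × Vt = 0.5 × (21 − 6) × 0.460 L = 0.5 × 15.0 × 0.460 = 3.45 L·cmH2O.
× 0.098 J/(L·cmH2O) → 0.3381 J.

0.34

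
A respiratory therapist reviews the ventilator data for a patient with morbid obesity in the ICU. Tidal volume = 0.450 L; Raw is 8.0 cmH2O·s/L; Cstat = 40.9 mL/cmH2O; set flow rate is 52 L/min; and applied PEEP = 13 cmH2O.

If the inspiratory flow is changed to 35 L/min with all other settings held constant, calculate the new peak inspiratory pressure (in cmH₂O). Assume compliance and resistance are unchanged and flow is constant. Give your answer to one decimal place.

28.7

Flow: 52 L/min ÷ 60 = 0.8667 L/s.
New flow: 35 L/min ÷ 60 = 0.5833 L/s.
PIP = Vt/C + R·V̇ + PEEP (constant-flow equation of motion).
Only the resistive term changes: ΔPIP = R × ΔV̇ = 8.0 × (0.5833 − 0.8667) = 8.0 × -0.2834 = -2.267 cmH2O.
Original PIP = 450/40.9 + 8.0×0.8667 + 13 = 30.936 cmH2O; new PIP = 30.936 + (-2.267) = 28.669 cmH2O.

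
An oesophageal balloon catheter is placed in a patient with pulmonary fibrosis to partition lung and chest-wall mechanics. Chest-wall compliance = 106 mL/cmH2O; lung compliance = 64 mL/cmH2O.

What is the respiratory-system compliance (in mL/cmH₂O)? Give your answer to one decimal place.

39.9

Lung and chest wall are elastances in series: 1/Crs = 1/CL + 1/Ccw.
1/Crs = 1/64 + 1/106 = 0.02506.
Crs = 39.904 mL/cmH2O.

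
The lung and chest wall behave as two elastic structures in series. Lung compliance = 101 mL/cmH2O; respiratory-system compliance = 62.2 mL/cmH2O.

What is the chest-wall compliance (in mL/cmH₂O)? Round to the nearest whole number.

1/Ccw = 1/Crs − 1/CL.
1/Ccw = 1/62.2 − 1/101 = 0.006176.
Ccw = 161.92 mL/cmH2O.

162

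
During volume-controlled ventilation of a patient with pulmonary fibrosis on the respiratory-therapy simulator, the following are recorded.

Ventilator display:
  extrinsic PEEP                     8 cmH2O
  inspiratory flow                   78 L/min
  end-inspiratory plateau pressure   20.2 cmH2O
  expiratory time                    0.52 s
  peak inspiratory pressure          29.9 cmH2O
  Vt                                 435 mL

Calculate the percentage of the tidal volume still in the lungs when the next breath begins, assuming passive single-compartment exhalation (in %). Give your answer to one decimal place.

Flow: 78 L/min ÷ 60 = 1.3 L/s.
R = (PIP − Pplat)/V̇ = (29.9 − 20.2) / 1.3 = 9.7/1.3 = 7.462 cmH2O·s/L.
C = Vt/(Pplat − PEEP) = 435.0 / (20.2 − 8) = 435.0/12.2 = 35.656 mL/cmH2O.
τ = R × C = 7.462 × 0.03566 L/cmH2O = 0.2661 s.
Fraction remaining at end-expiration = e^(−Te/τ) = e^(−0.52/0.2661) = 0.1417 → 14.17%.

14.2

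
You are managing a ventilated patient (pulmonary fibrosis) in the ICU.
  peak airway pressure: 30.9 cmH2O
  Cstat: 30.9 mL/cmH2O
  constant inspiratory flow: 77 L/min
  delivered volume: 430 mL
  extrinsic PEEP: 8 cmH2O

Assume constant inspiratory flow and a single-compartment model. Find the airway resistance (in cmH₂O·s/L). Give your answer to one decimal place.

Flow: 77 L/min ÷ 60 = 1.2833 L/s.
Equation of motion (constant flow): PIP = Vt/C + R·V̇ + PEEP.
R·V̇ = PIP − Vt/C − PEEP = 30.9 − 430/30.9 − 8 = 30.9 − 13.916 − 8 = 8.984 cmH2O.
R = 8.984 / 1.2833 = 7.001 cmH2O·s/L.

7.0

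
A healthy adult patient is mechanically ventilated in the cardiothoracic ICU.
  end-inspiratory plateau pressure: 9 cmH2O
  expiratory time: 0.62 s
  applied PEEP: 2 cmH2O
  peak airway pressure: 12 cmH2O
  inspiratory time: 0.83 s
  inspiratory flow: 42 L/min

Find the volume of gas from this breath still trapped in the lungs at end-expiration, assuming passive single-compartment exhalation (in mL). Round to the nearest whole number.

Flow: 42 L/min ÷ 60 = 0.7 L/s.
Vt = flow × Ti = 0.7 L/s × 0.83 s × 1000 mL/L = 581.0 mL.
R = (PIP − Pplat)/V̇ = (12 − 9) / 0.7 = 3.0/0.7 = 4.286 cmH2O·s/L.
C = Vt/(Pplat − PEEP) = 581.0 / (9 − 2) = 581.0/7.0 = 83.0 mL/cmH2O.
τ = R × C = 4.286 × 0.083 L/cmH2O = 0.3557 s.
Fraction remaining = e^(−Te/τ) = e^(−0.62/0.3557) = 0.175.
Trapped volume = 581.0 × 0.175 = 101.68 mL.

102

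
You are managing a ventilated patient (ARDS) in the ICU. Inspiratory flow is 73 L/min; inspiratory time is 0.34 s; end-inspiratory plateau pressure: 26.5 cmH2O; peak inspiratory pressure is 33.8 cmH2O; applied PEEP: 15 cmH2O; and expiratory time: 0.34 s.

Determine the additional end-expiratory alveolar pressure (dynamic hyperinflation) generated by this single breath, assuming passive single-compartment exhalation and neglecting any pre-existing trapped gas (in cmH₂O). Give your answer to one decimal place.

Flow: 73 L/min ÷ 60 = 1.2167 L/s.
Vt = flow × Ti = 1.2167 L/s × 0.34 s × 1000 mL/L = 413.68 mL.
R = (PIP − Pplat)/V̇ = (33.8 − 26.5) / 1.2167 = 7.3/1.2167 = 6.0 cmH2O·s/L.
C = Vt/(Pplat − PEEP) = 413.68 / (26.5 − 15) = 413.68/11.5 = 35.972 mL/cmH2O.
τ = R × C = 6.0 × 0.03597 L/cmH2O = 0.2158 s.
Fraction remaining = e^(−Te/τ) = e^(−0.34/0.2158) = 0.2069; trapped volume = 413.68 × 0.2069 = 85.59 mL.
Additional alveolar pressure from trapping ≈ V_trapped / C = 85.59 / 35.972 = 2.379 cmH2O.

2.4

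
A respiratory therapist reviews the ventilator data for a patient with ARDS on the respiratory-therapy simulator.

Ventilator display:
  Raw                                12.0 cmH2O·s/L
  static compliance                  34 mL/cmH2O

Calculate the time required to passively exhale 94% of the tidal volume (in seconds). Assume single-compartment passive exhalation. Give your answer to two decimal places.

1.15

τ = R × C = 12.0 × 34 mL/cmH2O = 12.0 × 0.034 L/cmH2O = 0.408 s.
Exhaled fraction f = 1 − e^(−t/τ) → t = −τ·ln(1 − f) = −0.408·ln(0.06) = 1.148 s.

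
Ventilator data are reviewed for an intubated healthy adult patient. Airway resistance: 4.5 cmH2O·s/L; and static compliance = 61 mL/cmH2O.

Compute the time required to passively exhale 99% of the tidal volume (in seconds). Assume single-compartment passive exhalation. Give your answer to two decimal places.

1.26

τ = R × C = 4.5 × 61 mL/cmH2O = 4.5 × 0.061 L/cmH2O = 0.2745 s.
Exhaled fraction f = 1 − e^(−t/τ) → t = −τ·ln(1 − f) = −0.2745·ln(0.01) = 1.264 s.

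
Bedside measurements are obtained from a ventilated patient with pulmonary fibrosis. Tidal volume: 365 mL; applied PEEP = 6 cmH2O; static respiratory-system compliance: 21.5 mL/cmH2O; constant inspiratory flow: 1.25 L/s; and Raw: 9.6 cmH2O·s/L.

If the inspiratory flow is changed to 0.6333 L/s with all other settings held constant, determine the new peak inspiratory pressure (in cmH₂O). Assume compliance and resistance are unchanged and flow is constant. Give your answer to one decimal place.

29.1

PIP = Vt/C + R·V̇ + PEEP (constant-flow equation of motion).
Only the resistive term changes: ΔPIP = R × ΔV̇ = 9.6 × (0.6333 − 1.25) = 9.6 × -0.6167 = -5.92 cmH2O.
Original PIP = 365/21.5 + 9.6×1.25 + 6 = 34.977 cmH2O; new PIP = 34.977 + (-5.92) = 29.057 cmH2O.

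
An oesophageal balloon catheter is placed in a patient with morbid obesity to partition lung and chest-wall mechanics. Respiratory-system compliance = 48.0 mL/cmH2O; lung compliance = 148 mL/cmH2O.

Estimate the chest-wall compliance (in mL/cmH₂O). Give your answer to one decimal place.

71.0

1/Ccw = 1/Crs − 1/CL.
1/Ccw = 1/48.0 − 1/148 = 0.01408.
Ccw = 71.023 mL/cmH2O.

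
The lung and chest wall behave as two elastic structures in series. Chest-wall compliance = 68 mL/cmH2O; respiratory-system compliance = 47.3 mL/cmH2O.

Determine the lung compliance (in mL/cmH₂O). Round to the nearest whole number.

1/CL = 1/Crs − 1/Ccw.
1/CL = 1/47.3 − 1/68 = 0.006436.
CL = 155.38 mL/cmH2O.

155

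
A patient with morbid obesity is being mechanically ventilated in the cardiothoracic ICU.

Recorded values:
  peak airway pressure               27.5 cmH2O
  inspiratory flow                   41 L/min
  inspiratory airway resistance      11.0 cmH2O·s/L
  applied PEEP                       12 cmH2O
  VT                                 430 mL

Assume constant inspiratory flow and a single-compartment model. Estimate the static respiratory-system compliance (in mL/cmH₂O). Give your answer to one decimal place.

53.9

Flow: 41 L/min ÷ 60 = 0.6833 L/s.
Equation of motion (constant flow): PIP = Vt/C + R·V̇ + PEEP.
Vt/C = PIP − R·V̇ − PEEP = 27.5 − 11.0×0.6833 − 12 = 27.5 − 7.516 − 12 = 7.984 cmH2O.
C = Vt / 7.984 = 430 / 7.984 = 53.858 mL/cmH2O.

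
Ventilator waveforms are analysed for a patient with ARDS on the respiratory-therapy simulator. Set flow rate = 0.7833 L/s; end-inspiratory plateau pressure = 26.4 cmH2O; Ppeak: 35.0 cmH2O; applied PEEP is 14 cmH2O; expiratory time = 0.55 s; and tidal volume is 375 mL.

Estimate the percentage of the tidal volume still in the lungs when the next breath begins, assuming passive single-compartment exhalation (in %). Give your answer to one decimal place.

R = (PIP − Pplat)/V̇ = (35.0 − 26.4) / 0.7833 = 8.6/0.7833 = 10.979 cmH2O·s/L.
C = Vt/(Pplat − PEEP) = 375.0 / (26.4 − 14) = 375.0/12.4 = 30.242 mL/cmH2O.
τ = R × C = 10.979 × 0.03024 L/cmH2O = 0.332 s.
Fraction remaining at end-expiration = e^(−Te/τ) = e^(−0.55/0.332) = 0.1908 → 19.08%.

19.1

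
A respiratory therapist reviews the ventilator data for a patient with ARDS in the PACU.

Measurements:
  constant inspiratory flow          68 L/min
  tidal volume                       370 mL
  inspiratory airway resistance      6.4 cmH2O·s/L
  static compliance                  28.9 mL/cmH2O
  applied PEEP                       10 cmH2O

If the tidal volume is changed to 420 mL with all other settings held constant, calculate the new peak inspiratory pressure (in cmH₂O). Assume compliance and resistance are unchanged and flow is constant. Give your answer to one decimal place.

31.8

Flow: 68 L/min ÷ 60 = 1.1333 L/s.
PIP = Vt/C + R·V̇ + PEEP (constant-flow equation of motion).
Only the elastic term changes: ΔPIP = ΔVt / C = (420 − 370) / 28.9 = 1.73 cmH2O.
Original PIP = 370/28.9 + 6.4×1.1333 + 10 = 30.056 cmH2O; new PIP = 30.056 + (1.73) = 31.786 cmH2O.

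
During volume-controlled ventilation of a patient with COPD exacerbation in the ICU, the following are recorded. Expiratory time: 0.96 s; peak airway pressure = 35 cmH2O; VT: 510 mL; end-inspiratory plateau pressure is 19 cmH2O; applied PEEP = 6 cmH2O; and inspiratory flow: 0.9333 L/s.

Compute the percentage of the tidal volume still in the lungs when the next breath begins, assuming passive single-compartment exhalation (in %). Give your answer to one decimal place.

R = (PIP − Pplat)/V̇ = (35 − 19) / 0.9333 = 16.0/0.9333 = 17.143 cmH2O·s/L.
C = Vt/(Pplat − PEEP) = 510.0 / (19 − 6) = 510.0/13.0 = 39.231 mL/cmH2O.
τ = R × C = 17.143 × 0.03923 L/cmH2O = 0.6725 s.
Fraction remaining at end-expiration = e^(−Te/τ) = e^(−0.96/0.6725) = 0.2399 → 23.99%.

24.0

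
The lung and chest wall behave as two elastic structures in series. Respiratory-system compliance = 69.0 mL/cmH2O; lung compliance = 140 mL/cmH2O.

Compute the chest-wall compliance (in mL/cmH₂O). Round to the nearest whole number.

1/Ccw = 1/Crs − 1/CL.
1/Ccw = 1/69.0 − 1/140 = 0.00735.
Ccw = 136.05 mL/cmH2O.

136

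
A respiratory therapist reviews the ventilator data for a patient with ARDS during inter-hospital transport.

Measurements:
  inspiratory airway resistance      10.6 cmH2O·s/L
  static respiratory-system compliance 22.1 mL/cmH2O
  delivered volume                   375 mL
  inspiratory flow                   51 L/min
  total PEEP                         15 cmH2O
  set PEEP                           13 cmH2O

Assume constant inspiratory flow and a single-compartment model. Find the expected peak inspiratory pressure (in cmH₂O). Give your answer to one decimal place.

Flow: 51 L/min ÷ 60 = 0.85 L/s.
Total PEEP = 15 cmH2O (set 13 + intrinsic 2); this is the baseline alveolar pressure.
Equation of motion (constant flow): PIP = Vt/C + R·V̇ + PEEP.
PIP = 375/22.1 + 10.6×0.85 + 15 = 16.968 + 9.01 + 15 = 40.978 cmH2O.

41.0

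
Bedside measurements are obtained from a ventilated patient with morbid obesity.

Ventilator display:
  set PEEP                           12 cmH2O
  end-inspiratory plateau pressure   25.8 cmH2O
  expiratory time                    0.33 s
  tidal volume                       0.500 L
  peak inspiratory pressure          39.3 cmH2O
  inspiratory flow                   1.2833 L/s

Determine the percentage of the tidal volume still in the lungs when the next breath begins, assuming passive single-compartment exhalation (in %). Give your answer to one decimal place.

42.1

R = (PIP − Pplat)/V̇ = (39.3 − 25.8) / 1.2833 = 13.5/1.2833 = 10.52 cmH2O·s/L.
C = Vt/(Pplat − PEEP) = 500.0 / (25.8 − 12) = 500.0/13.8 = 36.232 mL/cmH2O.
τ = R × C = 10.52 × 0.03623 L/cmH2O = 0.3811 s.
Fraction remaining at end-expiration = e^(−Te/τ) = e^(−0.33/0.3811) = 0.4207 → 42.07%.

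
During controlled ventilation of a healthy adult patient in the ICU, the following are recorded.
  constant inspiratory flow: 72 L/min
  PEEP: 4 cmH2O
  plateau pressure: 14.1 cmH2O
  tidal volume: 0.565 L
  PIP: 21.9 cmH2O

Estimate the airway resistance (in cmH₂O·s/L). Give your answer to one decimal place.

6.5

Flow: 72 L/min ÷ 60 = 1.2 L/s.
Raw = (PIP − Pplat) / flow = (21.9 − 14.1) / 1.2 = 7.8 / 1.2 = 6.5 cmH2O·s/L.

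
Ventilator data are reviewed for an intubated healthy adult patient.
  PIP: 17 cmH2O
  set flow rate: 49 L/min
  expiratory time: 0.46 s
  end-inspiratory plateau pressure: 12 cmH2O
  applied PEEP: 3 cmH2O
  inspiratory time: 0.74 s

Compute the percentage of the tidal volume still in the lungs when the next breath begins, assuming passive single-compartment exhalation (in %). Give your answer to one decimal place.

Flow: 49 L/min ÷ 60 = 0.8167 L/s.
Vt = flow × Ti = 0.8167 L/s × 0.74 s × 1000 mL/L = 604.36 mL.
R = (PIP − Pplat)/V̇ = (17 − 12) / 0.8167 = 5.0/0.8167 = 6.122 cmH2O·s/L.
C = Vt/(Pplat − PEEP) = 604.36 / (12 − 3) = 604.36/9.0 = 67.151 mL/cmH2O.
τ = R × C = 6.122 × 0.06715 L/cmH2O = 0.4111 s.
Fraction remaining at end-expiration = e^(−Te/τ) = e^(−0.46/0.4111) = 0.3266 → 32.66%.

32.7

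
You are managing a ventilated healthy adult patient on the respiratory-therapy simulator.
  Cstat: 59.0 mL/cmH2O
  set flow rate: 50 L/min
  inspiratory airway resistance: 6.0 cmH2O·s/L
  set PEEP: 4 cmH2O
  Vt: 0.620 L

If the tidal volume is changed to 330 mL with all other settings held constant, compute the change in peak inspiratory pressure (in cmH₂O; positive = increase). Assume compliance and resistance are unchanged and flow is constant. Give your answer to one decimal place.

PIP = Vt/C + R·V̇ + PEEP (constant-flow equation of motion).
Only the elastic term changes: ΔPIP = ΔVt / C = (330 − 620) / 59.0 = -4.915 cmH2O.

-4.9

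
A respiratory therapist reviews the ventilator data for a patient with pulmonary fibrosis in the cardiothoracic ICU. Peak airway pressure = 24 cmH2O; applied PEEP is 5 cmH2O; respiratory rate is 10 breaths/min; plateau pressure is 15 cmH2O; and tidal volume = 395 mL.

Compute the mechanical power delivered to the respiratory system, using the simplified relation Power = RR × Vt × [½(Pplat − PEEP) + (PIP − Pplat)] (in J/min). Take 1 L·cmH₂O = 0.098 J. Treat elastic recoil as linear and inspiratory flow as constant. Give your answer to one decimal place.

5.4

Per-breath work = Vt × [½(Pplat−PEEP) + (PIP−Pplat)] = 0.395 × [0.5×10.0 + 9.0] = 0.395 × 14.0 = 5.53 L·cmH2O.
Power = 10 × 5.53 = 55.3 L·cmH2O/min.
× 0.098 J/(L·cmH2O) → 5.419 J/min.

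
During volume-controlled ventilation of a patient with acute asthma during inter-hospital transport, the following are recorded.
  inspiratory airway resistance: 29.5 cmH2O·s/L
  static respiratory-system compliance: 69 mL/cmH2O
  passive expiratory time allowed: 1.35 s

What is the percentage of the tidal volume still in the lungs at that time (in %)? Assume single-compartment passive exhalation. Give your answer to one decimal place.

τ = R × C = 29.5 × 69 mL/cmH2O = 29.5 × 0.069 L/cmH2O = 2.036 s.
Passive exhalation: V(t)/V₀ = e^(−t/τ) = e^(−1.35/2.036) = 0.5153.
Fraction remaining = 0.5153 → 51.53%.

51.5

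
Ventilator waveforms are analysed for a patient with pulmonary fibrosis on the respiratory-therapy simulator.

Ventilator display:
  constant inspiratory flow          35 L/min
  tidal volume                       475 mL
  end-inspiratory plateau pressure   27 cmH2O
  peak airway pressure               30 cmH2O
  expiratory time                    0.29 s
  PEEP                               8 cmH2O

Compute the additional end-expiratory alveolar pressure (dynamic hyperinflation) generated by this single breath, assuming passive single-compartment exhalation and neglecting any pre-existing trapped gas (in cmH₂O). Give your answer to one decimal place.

Flow: 35 L/min ÷ 60 = 0.5833 L/s.
R = (PIP − Pplat)/V̇ = (30 − 27) / 0.5833 = 3.0/0.5833 = 5.143 cmH2O·s/L.
C = Vt/(Pplat − PEEP) = 475.0 / (27 − 8) = 475.0/19.0 = 25.0 mL/cmH2O.
τ = R × C = 5.143 × 0.025 L/cmH2O = 0.1286 s.
Fraction remaining = e^(−Te/τ) = e^(−0.29/0.1286) = 0.1049; trapped volume = 475.0 × 0.1049 = 49.828 mL.
Additional alveolar pressure from trapping ≈ V_trapped / C = 49.828 / 25.0 = 1.993 cmH2O.

2.0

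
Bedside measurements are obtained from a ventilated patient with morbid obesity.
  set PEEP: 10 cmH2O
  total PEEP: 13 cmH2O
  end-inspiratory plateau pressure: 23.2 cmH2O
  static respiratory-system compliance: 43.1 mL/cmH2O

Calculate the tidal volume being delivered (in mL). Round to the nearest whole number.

End-expiratory occlusion gives total PEEP = 13 cmH2O (intrinsic PEEP = 13 − 10 = 3). Use total PEEP for the elastic gradient.
Vt = Cstat × (Pplat − PEEPtotal) = 43.1 × (23.2 − 13) = 43.1 × 10.2 = 439.62 mL.

440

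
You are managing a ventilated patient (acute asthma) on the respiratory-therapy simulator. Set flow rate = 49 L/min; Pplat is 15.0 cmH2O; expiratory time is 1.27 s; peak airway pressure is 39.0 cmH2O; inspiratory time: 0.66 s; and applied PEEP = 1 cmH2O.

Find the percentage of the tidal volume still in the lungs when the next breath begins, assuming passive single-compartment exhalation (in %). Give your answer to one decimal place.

Flow: 49 L/min ÷ 60 = 0.8167 L/s.
Vt = flow × Ti = 0.8167 L/s × 0.66 s × 1000 mL/L = 539.02 mL.
R = (PIP − Pplat)/V̇ = (39.0 − 15.0) / 0.8167 = 24.0/0.8167 = 29.387 cmH2O·s/L.
C = Vt/(Pplat − PEEP) = 539.02 / (15.0 − 1) = 539.02/14.0 = 38.501 mL/cmH2O.
τ = R × C = 29.387 × 0.0385 L/cmH2O = 1.131 s.
Fraction remaining at end-expiration = e^(−Te/τ) = e^(−1.27/1.131) = 0.3253 → 32.53%.

32.5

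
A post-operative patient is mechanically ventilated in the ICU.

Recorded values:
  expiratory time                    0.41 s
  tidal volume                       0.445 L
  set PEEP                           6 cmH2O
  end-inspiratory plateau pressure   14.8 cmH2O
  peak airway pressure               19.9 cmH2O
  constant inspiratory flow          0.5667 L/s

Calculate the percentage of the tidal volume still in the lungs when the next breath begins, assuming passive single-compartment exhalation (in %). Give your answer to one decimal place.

40.6

R = (PIP − Pplat)/V̇ = (19.9 − 14.8) / 0.5667 = 5.1/0.5667 = 8.999 cmH2O·s/L.
C = Vt/(Pplat − PEEP) = 445.0 / (14.8 − 6) = 445.0/8.8 = 50.568 mL/cmH2O.
τ = R × C = 8.999 × 0.05057 L/cmH2O = 0.4551 s.
Fraction remaining at end-expiration = e^(−Te/τ) = e^(−0.41/0.4551) = 0.4062 → 40.62%.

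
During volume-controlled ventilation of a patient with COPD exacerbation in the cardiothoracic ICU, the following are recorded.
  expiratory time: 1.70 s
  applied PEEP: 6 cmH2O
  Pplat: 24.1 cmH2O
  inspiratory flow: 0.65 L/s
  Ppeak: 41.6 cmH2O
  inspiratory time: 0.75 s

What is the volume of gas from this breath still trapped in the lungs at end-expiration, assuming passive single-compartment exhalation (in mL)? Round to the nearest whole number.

Vt = flow × Ti = 0.65 L/s × 0.75 s × 1000 mL/L = 487.5 mL.
R = (PIP − Pplat)/V̇ = (41.6 − 24.1) / 0.65 = 17.5/0.65 = 26.923 cmH2O·s/L.
C = Vt/(Pplat − PEEP) = 487.5 / (24.1 − 6) = 487.5/18.1 = 26.934 mL/cmH2O.
τ = R × C = 26.923 × 0.02693 L/cmH2O = 0.725 s.
Fraction remaining = e^(−Te/τ) = e^(−1.70/0.725) = 0.09586.
Trapped volume = 487.5 × 0.09586 = 46.732 mL.

47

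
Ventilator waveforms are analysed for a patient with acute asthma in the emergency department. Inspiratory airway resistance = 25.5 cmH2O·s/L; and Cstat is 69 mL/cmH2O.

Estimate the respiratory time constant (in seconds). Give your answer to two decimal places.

1.76

τ = R × C = 25.5 × 69 mL/cmH2O = 25.5 × 0.069 L/cmH2O = 1.76 s.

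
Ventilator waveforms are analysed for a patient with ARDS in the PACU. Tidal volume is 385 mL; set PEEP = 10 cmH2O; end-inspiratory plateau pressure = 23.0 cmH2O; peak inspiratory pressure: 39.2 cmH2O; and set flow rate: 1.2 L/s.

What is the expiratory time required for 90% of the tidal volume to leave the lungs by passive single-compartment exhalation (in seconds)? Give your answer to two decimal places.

0.92

R = (PIP − Pplat)/V̇ = (39.2 − 23.0) / 1.2 = 16.2/1.2 = 13.5 cmH2O·s/L.
C = Vt/(Pplat − PEEP) = 385.0 / (23.0 − 10) = 385.0/13.0 = 29.615 mL/cmH2O.
τ = R × C = 13.5 × 0.02962 L/cmH2O = 0.3999 s.
t = −τ·ln(1 − 0.90) = −0.3999·ln(0.1) = 0.9208 s.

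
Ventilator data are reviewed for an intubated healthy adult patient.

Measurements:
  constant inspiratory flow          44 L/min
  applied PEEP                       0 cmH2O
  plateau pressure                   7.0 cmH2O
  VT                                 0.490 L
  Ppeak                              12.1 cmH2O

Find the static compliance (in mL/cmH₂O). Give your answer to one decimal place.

70.0

Cstat = Vt / (Pplat − PEEP) = 490 / (7.0 − 0) = 490 / 7.0 = 70.0 mL/cmH2O.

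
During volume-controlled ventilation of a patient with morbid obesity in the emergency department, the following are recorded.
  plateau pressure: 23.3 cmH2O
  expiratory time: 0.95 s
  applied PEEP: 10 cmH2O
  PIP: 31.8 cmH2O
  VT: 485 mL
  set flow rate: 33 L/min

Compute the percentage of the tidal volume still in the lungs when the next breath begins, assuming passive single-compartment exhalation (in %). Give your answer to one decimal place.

18.5

Flow: 33 L/min ÷ 60 = 0.55 L/s.
R = (PIP − Pplat)/V̇ = (31.8 − 23.3) / 0.55 = 8.5/0.55 = 15.455 cmH2O·s/L.
C = Vt/(Pplat − PEEP) = 485.0 / (23.3 − 10) = 485.0/13.3 = 36.466 mL/cmH2O.
τ = R × C = 15.455 × 0.03647 L/cmH2O = 0.5636 s.
Fraction remaining at end-expiration = e^(−Te/τ) = e^(−0.95/0.5636) = 0.1853 → 18.53%.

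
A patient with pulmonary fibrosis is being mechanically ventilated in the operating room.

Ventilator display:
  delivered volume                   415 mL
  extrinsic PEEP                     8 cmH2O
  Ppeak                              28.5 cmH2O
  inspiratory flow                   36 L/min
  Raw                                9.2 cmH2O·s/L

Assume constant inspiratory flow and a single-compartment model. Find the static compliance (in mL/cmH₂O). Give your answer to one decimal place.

27.7

Flow: 36 L/min ÷ 60 = 0.6 L/s.
Equation of motion (constant flow): PIP = Vt/C + R·V̇ + PEEP.
Vt/C = PIP − R·V̇ − PEEP = 28.5 − 9.2×0.6 − 8 = 28.5 − 5.52 − 8 = 14.98 cmH2O.
C = Vt / 14.98 = 415 / 14.98 = 27.704 mL/cmH2O.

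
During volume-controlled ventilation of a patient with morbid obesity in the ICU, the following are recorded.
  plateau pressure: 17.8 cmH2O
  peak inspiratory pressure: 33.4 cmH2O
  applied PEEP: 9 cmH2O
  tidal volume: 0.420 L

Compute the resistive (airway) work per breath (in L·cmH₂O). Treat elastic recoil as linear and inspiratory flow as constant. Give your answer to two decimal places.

6.55

With constant inspiratory flow the resistive pressure is constant at PIP − Pplat = 33.4 − 17.8 = 15.6 cmH2O, so resistive work = 15.6 × 0.420 = 6.552 L·cmH2O.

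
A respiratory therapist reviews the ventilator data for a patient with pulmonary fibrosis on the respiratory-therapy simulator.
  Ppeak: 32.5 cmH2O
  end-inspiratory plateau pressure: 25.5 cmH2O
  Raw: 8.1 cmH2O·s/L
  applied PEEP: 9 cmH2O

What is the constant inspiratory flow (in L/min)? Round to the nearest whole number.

flow = (PIP − Pplat) / Raw = (32.5 − 25.5) / 8.1 = 0.8642 L/s × 60 = 51.852 L/min.

52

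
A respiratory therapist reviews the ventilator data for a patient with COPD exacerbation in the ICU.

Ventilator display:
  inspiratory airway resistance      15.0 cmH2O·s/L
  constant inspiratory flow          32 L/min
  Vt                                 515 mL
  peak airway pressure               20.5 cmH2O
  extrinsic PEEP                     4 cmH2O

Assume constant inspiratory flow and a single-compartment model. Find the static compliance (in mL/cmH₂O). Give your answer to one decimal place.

60.6

Flow: 32 L/min ÷ 60 = 0.5333 L/s.
Equation of motion (constant flow): PIP = Vt/C + R·V̇ + PEEP.
Vt/C = PIP − R·V̇ − PEEP = 20.5 − 15.0×0.5333 − 4 = 20.5 − 8.0 − 4 = 8.5 cmH2O.
C = Vt / 8.5 = 515 / 8.5 = 60.588 mL/cmH2O.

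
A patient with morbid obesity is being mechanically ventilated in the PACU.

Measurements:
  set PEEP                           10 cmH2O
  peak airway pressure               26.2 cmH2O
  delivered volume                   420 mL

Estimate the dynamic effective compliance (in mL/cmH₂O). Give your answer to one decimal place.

Dynamic compliance = Vt / (PIP − PEEP) = 420 / (26.2 − 10) = 420 / 16.2 = 25.926 mL/cmH2O.

25.9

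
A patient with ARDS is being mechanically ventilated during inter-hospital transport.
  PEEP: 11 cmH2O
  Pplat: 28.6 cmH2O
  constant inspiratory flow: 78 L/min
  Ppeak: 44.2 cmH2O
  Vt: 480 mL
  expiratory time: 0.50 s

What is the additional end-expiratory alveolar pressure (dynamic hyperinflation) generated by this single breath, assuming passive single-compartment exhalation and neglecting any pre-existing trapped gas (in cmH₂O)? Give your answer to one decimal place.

3.8

Flow: 78 L/min ÷ 60 = 1.3 L/s.
R = (PIP − Pplat)/V̇ = (44.2 − 28.6) / 1.3 = 15.6/1.3 = 12.0 cmH2O·s/L.
C = Vt/(Pplat − PEEP) = 480.0 / (28.6 − 11) = 480.0/17.6 = 27.273 mL/cmH2O.
τ = R × C = 12.0 × 0.02727 L/cmH2O = 0.3272 s.
Fraction remaining = e^(−Te/τ) = e^(−0.50/0.3272) = 0.2169; trapped volume = 480.0 × 0.2169 = 104.11 mL.
Additional alveolar pressure from trapping ≈ V_trapped / C = 104.11 / 27.273 = 3.817 cmH2O.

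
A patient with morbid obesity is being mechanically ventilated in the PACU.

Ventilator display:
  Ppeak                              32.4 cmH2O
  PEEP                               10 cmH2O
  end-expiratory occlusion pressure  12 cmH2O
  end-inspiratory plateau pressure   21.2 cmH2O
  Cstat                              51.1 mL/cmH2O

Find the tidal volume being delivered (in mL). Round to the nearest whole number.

End-expiratory occlusion gives total PEEP = 12 cmH2O (intrinsic PEEP = 12 − 10 = 2). Use total PEEP for the elastic gradient.
Vt = Cstat × (Pplat − PEEPtotal) = 51.1 × (21.2 − 12) = 51.1 × 9.2 = 470.12 mL.

470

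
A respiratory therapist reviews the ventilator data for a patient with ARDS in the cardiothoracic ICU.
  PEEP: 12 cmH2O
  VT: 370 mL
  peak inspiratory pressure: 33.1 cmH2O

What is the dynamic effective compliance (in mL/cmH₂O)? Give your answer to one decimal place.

17.5

Dynamic compliance = Vt / (PIP − PEEP) = 370 / (33.1 − 12) = 370 / 21.1 = 17.536 mL/cmH2O.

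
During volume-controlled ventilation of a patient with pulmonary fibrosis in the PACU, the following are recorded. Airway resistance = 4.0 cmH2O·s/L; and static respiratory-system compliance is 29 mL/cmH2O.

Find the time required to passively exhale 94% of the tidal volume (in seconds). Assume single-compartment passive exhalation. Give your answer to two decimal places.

0.33

τ = R × C = 4.0 × 29 mL/cmH2O = 4.0 × 0.029 L/cmH2O = 0.116 s.
Exhaled fraction f = 1 − e^(−t/τ) → t = −τ·ln(1 − f) = −0.116·ln(0.06) = 0.3264 s.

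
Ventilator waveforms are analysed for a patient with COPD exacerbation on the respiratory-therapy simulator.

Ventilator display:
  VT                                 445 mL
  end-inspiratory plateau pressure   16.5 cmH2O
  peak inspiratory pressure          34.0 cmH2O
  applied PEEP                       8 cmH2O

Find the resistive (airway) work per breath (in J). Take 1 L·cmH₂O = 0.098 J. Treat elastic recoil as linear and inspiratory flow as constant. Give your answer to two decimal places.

0.76

With constant inspiratory flow the resistive pressure is constant at PIP − Pplat = 34.0 − 16.5 = 17.5 cmH2O, so resistive work = 17.5 × 0.445 = 7.788 L·cmH2O.
× 0.098 J/(L·cmH2O) → 0.7632 J.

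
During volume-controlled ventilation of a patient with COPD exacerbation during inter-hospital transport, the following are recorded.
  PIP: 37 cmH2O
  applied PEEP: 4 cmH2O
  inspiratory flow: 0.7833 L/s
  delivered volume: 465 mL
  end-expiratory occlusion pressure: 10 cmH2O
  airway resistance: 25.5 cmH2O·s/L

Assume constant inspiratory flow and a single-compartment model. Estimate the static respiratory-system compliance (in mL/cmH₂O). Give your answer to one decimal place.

66.2

Total PEEP = 10 cmH2O (set 4 + intrinsic 6); this is the baseline alveolar pressure.
Equation of motion (constant flow): PIP = Vt/C + R·V̇ + PEEP.
Vt/C = PIP − R·V̇ − PEEP = 37 − 25.5×0.7833 − 10 = 37 − 19.974 − 10 = 7.026 cmH2O.
C = Vt / 7.026 = 465 / 7.026 = 66.183 mL/cmH2O.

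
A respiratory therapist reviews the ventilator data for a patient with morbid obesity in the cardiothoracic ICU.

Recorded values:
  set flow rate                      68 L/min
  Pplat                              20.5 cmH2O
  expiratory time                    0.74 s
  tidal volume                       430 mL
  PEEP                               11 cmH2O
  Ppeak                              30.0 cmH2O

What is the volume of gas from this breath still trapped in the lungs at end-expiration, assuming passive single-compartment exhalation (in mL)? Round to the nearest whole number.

61

Flow: 68 L/min ÷ 60 = 1.1333 L/s.
R = (PIP − Pplat)/V̇ = (30.0 − 20.5) / 1.1333 = 9.5/1.1333 = 8.383 cmH2O·s/L.
C = Vt/(Pplat − PEEP) = 430.0 / (20.5 − 11) = 430.0/9.5 = 45.263 mL/cmH2O.
τ = R × C = 8.383 × 0.04526 L/cmH2O = 0.3794 s.
Fraction remaining = e^(−Te/τ) = e^(−0.74/0.3794) = 0.1422.
Trapped volume = 430.0 × 0.1422 = 61.146 mL.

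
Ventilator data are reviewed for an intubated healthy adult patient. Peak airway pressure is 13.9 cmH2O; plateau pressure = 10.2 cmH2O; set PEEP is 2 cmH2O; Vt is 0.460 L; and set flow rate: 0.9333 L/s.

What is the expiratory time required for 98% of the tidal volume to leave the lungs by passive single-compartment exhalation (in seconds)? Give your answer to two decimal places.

R = (PIP − Pplat)/V̇ = (13.9 − 10.2) / 0.9333 = 3.7/0.9333 = 3.964 cmH2O·s/L.
C = Vt/(Pplat − PEEP) = 460.0 / (10.2 − 2) = 460.0/8.2 = 56.098 mL/cmH2O.
τ = R × C = 3.964 × 0.0561 L/cmH2O = 0.2224 s.
t = −τ·ln(1 − 0.98) = −0.2224·ln(0.02) = 0.87 s.

0.87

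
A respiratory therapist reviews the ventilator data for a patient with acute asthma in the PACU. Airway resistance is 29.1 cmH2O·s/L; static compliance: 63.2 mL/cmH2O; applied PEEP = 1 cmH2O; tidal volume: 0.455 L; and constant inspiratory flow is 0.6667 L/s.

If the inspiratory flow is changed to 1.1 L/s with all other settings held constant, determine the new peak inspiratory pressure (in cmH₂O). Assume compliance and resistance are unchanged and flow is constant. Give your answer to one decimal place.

40.2

PIP = Vt/C + R·V̇ + PEEP (constant-flow equation of motion).
Only the resistive term changes: ΔPIP = R × ΔV̇ = 29.1 × (1.1 − 0.6667) = 29.1 × 0.4333 = 12.609 cmH2O.
Original PIP = 455/63.2 + 29.1×0.6667 + 1 = 27.6 cmH2O; new PIP = 27.6 + (12.609) = 40.209 cmH2O.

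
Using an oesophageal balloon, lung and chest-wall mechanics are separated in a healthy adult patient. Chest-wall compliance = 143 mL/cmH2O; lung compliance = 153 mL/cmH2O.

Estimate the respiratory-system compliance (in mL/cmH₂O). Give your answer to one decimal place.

Lung and chest wall are elastances in series: 1/Crs = 1/CL + 1/Ccw.
1/Crs = 1/153 + 1/143 = 0.01353.
Crs = 73.91 mL/cmH2O.

73.9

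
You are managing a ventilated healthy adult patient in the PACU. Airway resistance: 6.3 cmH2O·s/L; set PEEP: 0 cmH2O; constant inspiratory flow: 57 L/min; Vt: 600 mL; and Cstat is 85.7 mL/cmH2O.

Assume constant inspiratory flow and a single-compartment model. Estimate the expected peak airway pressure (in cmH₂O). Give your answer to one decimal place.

Flow: 57 L/min ÷ 60 = 0.95 L/s.
Equation of motion (constant flow): PIP = Vt/C + R·V̇ + PEEP.
PIP = 600/85.7 + 6.3×0.95 + 0 = 7.001 + 5.985 + 0 = 12.986 cmH2O.

13.0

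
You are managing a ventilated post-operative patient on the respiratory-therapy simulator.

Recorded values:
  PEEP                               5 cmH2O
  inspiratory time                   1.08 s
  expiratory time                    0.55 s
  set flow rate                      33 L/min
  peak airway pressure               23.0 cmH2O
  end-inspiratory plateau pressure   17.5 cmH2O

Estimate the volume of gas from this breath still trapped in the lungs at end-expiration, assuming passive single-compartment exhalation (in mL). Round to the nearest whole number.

187

Flow: 33 L/min ÷ 60 = 0.55 L/s.
Vt = flow × Ti = 0.55 L/s × 1.08 s × 1000 mL/L = 594.0 mL.
R = (PIP − Pplat)/V̇ = (23.0 − 17.5) / 0.55 = 5.5/0.55 = 10.0 cmH2O·s/L.
C = Vt/(Pplat − PEEP) = 594.0 / (17.5 − 5) = 594.0/12.5 = 47.52 mL/cmH2O.
τ = R × C = 10.0 × 0.04752 L/cmH2O = 0.4752 s.
Fraction remaining = e^(−Te/τ) = e^(−0.55/0.4752) = 0.3143.
Trapped volume = 594.0 × 0.3143 = 186.69 mL.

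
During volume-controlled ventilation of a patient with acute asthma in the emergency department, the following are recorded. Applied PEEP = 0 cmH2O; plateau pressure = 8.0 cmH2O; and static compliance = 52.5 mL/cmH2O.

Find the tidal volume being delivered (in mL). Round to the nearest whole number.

Vt = Cstat × (Pplat − PEEP) = 52.5 × (8.0 − 0) = 52.5 × 8.0 = 420.0 mL.

420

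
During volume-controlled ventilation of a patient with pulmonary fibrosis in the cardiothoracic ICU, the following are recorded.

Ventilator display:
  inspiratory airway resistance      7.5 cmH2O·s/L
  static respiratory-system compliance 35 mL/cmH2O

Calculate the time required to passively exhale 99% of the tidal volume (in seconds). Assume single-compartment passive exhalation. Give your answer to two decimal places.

1.21

τ = R × C = 7.5 × 35 mL/cmH2O = 7.5 × 0.035 L/cmH2O = 0.2625 s.
Exhaled fraction f = 1 − e^(−t/τ) → t = −τ·ln(1 − f) = −0.2625·ln(0.01) = 1.209 s.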